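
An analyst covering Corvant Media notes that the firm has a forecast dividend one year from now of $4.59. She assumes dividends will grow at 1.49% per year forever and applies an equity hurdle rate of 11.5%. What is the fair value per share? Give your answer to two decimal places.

Gordon growth model: P₀ = D₁/(r − g), with D₁ = 4.59 given directly.
P₀ = 4.5900 / (0.115 − 0.0149) = 4.5900 / 0.1001 = 45.8541

$45.85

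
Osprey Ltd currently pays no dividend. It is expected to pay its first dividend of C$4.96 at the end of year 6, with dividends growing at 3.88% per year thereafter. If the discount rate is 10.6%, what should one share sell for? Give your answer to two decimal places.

C$44.60

Deferred-dividend DDM. At t=5 the remaining stream is a growing perpetuity with first payment D_6 = 4.96.
V_5 = D_6/(r−g) = 4.96/(0.106−0.0388) = 73.8095
P₀ = V_5/(1+r)^5 = 73.8095/(1+0.106)^5 = 44.6002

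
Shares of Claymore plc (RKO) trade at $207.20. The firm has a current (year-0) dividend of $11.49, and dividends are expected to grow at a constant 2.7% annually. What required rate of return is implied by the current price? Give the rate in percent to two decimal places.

8.40%

Rearranging the constant-growth DDM: r = D₁/P₀ + g.
D₁ = 11.49 × (1 + 0.027) = 11.8002.
r = 11.8002 / 207.20 + 0.027 = 0.05695 + 0.027 = 0.08395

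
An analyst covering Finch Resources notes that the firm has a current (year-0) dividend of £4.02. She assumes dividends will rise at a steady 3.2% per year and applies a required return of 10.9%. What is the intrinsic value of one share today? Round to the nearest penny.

£53.88

Gordon growth model: P₀ = D₁/(r − g). D₁ = 4.02 × (1 + 0.032) = 4.1486.
P₀ = 4.1486 / (0.109 − 0.032) = 4.1486 / 0.077 = 53.8784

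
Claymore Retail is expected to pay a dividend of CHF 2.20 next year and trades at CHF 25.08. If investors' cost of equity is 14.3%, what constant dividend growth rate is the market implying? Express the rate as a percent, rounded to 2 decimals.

From P₀ = D₁/(r − g), the implied growth is g = r − D₁/P₀.
g = 0.143 − 2.20/25.08 = 0.143 − 0.08772 = 0.05528

5.53%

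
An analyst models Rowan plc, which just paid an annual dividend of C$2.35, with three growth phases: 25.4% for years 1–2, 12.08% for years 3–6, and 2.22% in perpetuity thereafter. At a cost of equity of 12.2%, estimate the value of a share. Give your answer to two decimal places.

C$47.21

Three-stage DDM. Project D₁…D_6; terminal Gordon value at t=6 with g = 0.0222; discount at r = 0.122.
D_1 = 2.9469
D_2 = 3.6954
D_3 = 4.1418
D_4 = 4.6422
D_5 = 5.2029
D_6 = 5.8314
TV_6 = 5.9609/(0.122−0.0222) = 59.7284
P₀ = Σ Dₜ/(1+r)ᵗ + TV_6/(1+r)^6 = 47.2105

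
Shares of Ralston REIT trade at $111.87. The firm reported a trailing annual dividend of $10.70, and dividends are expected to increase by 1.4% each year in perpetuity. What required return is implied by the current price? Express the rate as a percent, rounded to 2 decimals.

Rearranging the constant-growth DDM: r = D₁/P₀ + g.
D₁ = 10.70 × (1 + 0.014) = 10.8498.
r = 10.8498 / 111.87 + 0.014 = 0.09699 + 0.014 = 0.11099

11.10%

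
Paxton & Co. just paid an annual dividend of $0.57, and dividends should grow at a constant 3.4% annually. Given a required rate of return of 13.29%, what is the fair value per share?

$5.96

Gordon growth model: P₀ = D₁/(r − g). D₁ = 0.57 × (1 + 0.034) = 0.5894.
P₀ = 0.5894 / (0.1329 − 0.034) = 0.5894 / 0.0989 = 5.9594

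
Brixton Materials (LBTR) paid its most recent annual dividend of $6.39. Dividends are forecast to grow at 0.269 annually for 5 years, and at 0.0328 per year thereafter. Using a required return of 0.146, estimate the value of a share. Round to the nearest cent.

$140.90

Two-stage DDM. Project D₁…D_5 at 0.269, terminal growth 0.0328, discount at r = 0.146.
D_1 = 8.1089
D_2 = 10.2902
D_3 = 13.0583
D_4 = 16.5709
D_5 = 21.0285
Terminal value at t=5: TV = D_6/(r−g) = 21.7183/(0.146−0.0328) = 191.8575
P₀ = 8.1089/(1+0.146)^1 + 10.2902/(1+0.146)^2 + 13.0583/(1+0.146)^3 + 16.5709/(1+0.146)^4 + 21.0285/(1+0.146)^5 + 191.8575/(1+0.146)^5 = 140.8969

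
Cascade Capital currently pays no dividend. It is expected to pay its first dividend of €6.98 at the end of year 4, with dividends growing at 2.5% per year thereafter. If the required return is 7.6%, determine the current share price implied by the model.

€109.86

Deferred-dividend DDM. At t=3 the remaining stream is a growing perpetuity with first payment D_4 = 6.98.
V_3 = D_4/(r−g) = 6.98/(0.076−0.025) = 136.8627
P₀ = V_3/(1+r)^3 = 136.8627/(1+0.076)^3 = 109.8622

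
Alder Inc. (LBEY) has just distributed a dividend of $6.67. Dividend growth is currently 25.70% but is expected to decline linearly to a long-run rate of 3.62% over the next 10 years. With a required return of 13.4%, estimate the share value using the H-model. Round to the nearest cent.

H-model: P₀ = D₀[(1+g_L) + H(g_S−g_L)]/(r−g_L), with H = 10/2 = 5.
P₀ = 6.67 × [(1+0.0362) + 5×(0.257−0.0362)] / (0.134−0.0362)
   = 6.67 × 2.1402 / 0.0978 = 145.9625

$145.96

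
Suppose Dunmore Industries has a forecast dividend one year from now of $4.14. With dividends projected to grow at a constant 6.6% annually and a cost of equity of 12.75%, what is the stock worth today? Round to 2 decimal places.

Gordon growth model: P₀ = D₁/(r − g), with D₁ = 4.14 given directly.
P₀ = 4.1400 / (0.1275 − 0.066) = 4.1400 / 0.0615 = 67.3171

$67.32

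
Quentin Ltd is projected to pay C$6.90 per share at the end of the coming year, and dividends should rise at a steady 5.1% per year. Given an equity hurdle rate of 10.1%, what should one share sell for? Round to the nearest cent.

C$138.00

Gordon growth model: P₀ = D₁/(r − g), with D₁ = 6.90 given directly.
P₀ = 6.9000 / (0.101 − 0.051) = 6.9000 / 0.05 = 138.0000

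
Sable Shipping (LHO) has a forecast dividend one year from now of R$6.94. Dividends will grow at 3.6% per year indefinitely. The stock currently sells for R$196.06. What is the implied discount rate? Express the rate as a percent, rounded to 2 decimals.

Rearranging the constant-growth DDM: r = D₁/P₀ + g.
r = 6.9400 / 196.06 + 0.036 = 0.03540 + 0.036 = 0.07140

7.14%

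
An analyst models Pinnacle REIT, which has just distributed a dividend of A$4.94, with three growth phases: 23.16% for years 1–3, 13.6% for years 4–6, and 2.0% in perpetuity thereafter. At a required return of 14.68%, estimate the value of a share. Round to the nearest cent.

A$82.98

Three-stage DDM. Project D₁…D_6; terminal Gordon value at t=6 with g = 0.02; discount at r = 0.1468.
D_1 = 6.0841
D_2 = 7.4932
D_3 = 9.2286
D_4 = 10.4837
D_5 = 11.9095
D_6 = 13.5292
TV_6 = 13.7997/(0.1468−0.02) = 108.8308
P₀ = Σ Dₜ/(1+r)ᵗ + TV_6/(1+r)^6 = 82.9787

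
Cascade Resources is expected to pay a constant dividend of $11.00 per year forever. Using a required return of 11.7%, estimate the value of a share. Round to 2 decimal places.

$94.02

Zero-growth DDM (perpetuity): P₀ = D/r = 11.00 / 0.117 = 94.0171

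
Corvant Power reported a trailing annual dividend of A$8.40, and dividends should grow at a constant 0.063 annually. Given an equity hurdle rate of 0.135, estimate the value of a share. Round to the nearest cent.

A$124.02

Gordon growth model: P₀ = D₁/(r − g). D₁ = 8.40 × (1 + 0.063) = 8.9292.
P₀ = 8.9292 / (0.135 − 0.063) = 8.9292 / 0.072 = 124.0167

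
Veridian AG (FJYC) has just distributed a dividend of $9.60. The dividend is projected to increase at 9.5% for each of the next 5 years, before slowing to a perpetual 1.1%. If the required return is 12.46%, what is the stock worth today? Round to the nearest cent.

$119.11

Two-stage DDM. Project D₁…D_5 at 0.095, terminal growth 0.011, discount at r = 0.1246.
D_1 = 10.5120
D_2 = 11.5106
D_3 = 12.6042
D_4 = 13.8015
D_5 = 15.1127
Terminal value at t=5: TV = D_6/(r−g) = 15.2789/(0.1246−0.011) = 134.4976
P₀ = 10.5120/(1+0.1246)^1 + 11.5106/(1+0.1246)^2 + 12.6042/(1+0.1246)^3 + 13.8015/(1+0.1246)^4 + 15.1127/(1+0.1246)^5 + 134.4976/(1+0.1246)^5 = 119.1097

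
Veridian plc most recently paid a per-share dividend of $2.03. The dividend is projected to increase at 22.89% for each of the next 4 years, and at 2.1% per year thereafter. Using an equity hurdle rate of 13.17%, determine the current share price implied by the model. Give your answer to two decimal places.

$36.05

Two-stage DDM. Project D₁…D_4 at 0.2289, terminal growth 0.021, discount at r = 0.1317.
D_1 = 2.4947
D_2 = 3.0657
D_3 = 3.7674
D_4 = 4.6298
Terminal value at t=4: TV = D_5/(r−g) = 4.7270/(0.1317−0.021) = 42.7012
P₀ = 2.4947/(1+0.1317)^1 + 3.0657/(1+0.1317)^2 + 3.7674/(1+0.1317)^3 + 4.6298/(1+0.1317)^4 + 42.7012/(1+0.1317)^4 = 36.0523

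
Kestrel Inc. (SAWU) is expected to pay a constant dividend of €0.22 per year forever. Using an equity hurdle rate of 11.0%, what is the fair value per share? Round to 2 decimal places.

€2.00

Zero-growth DDM (perpetuity): P₀ = D/r = 0.22 / 0.11 = 2.0000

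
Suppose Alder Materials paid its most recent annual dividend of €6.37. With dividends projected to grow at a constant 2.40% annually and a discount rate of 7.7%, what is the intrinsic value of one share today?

Gordon growth model: P₀ = D₁/(r − g). D₁ = 6.37 × (1 + 0.024) = 6.5229.
P₀ = 6.5229 / (0.077 − 0.024) = 6.5229 / 0.053 = 123.0732

€123.07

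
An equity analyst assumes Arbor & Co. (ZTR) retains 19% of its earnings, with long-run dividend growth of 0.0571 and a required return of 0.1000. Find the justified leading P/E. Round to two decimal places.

18.88

Payout ratio b = 1 − 0.19 = 0.81.
Justified leading P/E = b/(r−g) = 0.81/(0.1−0.0571) = 18.8811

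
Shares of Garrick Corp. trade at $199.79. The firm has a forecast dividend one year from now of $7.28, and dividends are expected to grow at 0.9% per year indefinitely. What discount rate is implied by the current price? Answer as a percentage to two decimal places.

4.54%

Rearranging the constant-growth DDM: r = D₁/P₀ + g.
r = 7.2800 / 199.79 + 0.009 = 0.03644 + 0.009 = 0.04544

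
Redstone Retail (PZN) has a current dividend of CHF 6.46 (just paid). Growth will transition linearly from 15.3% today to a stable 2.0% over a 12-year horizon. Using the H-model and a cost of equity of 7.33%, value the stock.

CHF 220.34

H-model: P₀ = D₀[(1+g_L) + H(g_S−g_L)]/(r−g_L), with H = 12/2 = 6.
P₀ = 6.46 × [(1+0.02) + 6×(0.153−0.02)] / (0.0733−0.02)
   = 6.46 × 1.8180 / 0.0533 = 220.3430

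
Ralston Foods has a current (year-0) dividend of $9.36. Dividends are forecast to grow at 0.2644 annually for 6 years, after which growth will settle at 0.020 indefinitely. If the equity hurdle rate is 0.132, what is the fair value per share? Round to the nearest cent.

Two-stage DDM. Project D₁…D_6 at 0.2644, terminal growth 0.02, discount at r = 0.132.
D_1 = 11.8348
D_2 = 14.9639
D_3 = 18.9204
D_4 = 23.9229
D_5 = 30.2481
D_6 = 38.2457
Terminal value at t=6: TV = D_7/(r−g) = 39.0106/(0.132−0.02) = 348.3092
P₀ = 11.8348/(1+0.132)^1 + 14.9639/(1+0.132)^2 + 18.9204/(1+0.132)^3 + 23.9229/(1+0.132)^4 + 30.2481/(1+0.132)^5 + 38.2457/(1+0.132)^6 + 348.3092/(1+0.132)^6 = 249.7275

$249.73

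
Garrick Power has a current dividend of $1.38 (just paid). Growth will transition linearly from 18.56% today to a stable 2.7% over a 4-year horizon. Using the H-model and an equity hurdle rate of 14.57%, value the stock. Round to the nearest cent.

$15.63

H-model: P₀ = D₀[(1+g_L) + H(g_S−g_L)]/(r−g_L), with H = 4/2 = 2.
P₀ = 1.38 × [(1+0.027) + 2×(0.1856−0.027)] / (0.1457−0.027)
   = 1.38 × 1.3442 / 0.1187 = 15.6276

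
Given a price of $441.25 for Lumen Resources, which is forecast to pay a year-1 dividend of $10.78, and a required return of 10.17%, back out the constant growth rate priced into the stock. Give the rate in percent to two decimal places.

From P₀ = D₁/(r − g), the implied growth is g = r − D₁/P₀.
g = 0.1017 − 10.78/441.25 = 0.1017 − 0.02443 = 0.07727

7.73%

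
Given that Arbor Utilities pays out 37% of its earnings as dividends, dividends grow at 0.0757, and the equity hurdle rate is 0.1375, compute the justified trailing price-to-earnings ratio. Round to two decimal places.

6.44

Justified trailing P/E = b(1+g)/(r−g) = 0.37×(1+0.0757)/(0.1375−0.0757) = 6.4403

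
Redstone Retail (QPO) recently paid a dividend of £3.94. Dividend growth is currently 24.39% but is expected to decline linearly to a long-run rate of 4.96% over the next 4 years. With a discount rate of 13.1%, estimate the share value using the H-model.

£69.61

H-model: P₀ = D₀[(1+g_L) + H(g_S−g_L)]/(r−g_L), with H = 4/2 = 2.
P₀ = 3.94 × [(1+0.0496) + 2×(0.2439−0.0496)] / (0.131−0.0496)
   = 3.94 × 1.4382 / 0.0814 = 69.6131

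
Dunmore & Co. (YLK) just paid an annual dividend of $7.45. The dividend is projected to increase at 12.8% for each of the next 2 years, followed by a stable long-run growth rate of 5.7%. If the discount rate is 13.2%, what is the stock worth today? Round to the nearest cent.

$119.08

Two-stage DDM. Project D₁…D_2 at 0.128, terminal growth 0.057, discount at r = 0.132.
D_1 = 8.4036
D_2 = 9.4793
Terminal value at t=2: TV = D_3/(r−g) = 10.0196/(0.132−0.057) = 133.5944
P₀ = 8.4036/(1+0.132)^1 + 9.4793/(1+0.132)^2 + 133.5944/(1+0.132)^2 = 119.0757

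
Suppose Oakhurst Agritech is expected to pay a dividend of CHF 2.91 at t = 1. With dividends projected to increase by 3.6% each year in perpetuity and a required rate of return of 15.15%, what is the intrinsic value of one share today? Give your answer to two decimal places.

CHF 25.19

Gordon growth model: P₀ = D₁/(r − g), with D₁ = 2.91 given directly.
P₀ = 2.9100 / (0.1515 − 0.036) = 2.9100 / 0.1155 = 25.1948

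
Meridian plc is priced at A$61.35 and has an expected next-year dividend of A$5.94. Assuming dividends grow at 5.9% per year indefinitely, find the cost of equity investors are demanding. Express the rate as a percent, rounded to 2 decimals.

15.58%

Rearranging the constant-growth DDM: r = D₁/P₀ + g.
r = 5.9400 / 61.35 + 0.059 = 0.09682 + 0.059 = 0.15582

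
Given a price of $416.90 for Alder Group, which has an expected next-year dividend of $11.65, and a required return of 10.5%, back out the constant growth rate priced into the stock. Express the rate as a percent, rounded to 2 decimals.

From P₀ = D₁/(r − g), the implied growth is g = r − D₁/P₀.
g = 0.105 − 11.65/416.90 = 0.105 − 0.02794 = 0.07706

7.71%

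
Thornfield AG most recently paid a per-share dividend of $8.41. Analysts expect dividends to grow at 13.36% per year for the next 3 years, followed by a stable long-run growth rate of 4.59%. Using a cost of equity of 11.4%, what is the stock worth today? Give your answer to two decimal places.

Two-stage DDM. Project D₁…D_3 at 0.1336, terminal growth 0.0459, discount at r = 0.114.
D_1 = 9.5336
D_2 = 10.8073
D_3 = 12.2511
Terminal value at t=3: TV = D_4/(r−g) = 12.8134/(0.114−0.0459) = 188.1562
P₀ = 9.5336/(1+0.114)^1 + 10.8073/(1+0.114)^2 + 12.2511/(1+0.114)^3 + 188.1562/(1+0.114)^3 = 162.2298

$162.23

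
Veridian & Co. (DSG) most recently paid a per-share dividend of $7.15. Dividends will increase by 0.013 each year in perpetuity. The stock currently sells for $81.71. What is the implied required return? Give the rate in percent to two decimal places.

10.16%

Rearranging the constant-growth DDM: r = D₁/P₀ + g.
D₁ = 7.15 × (1 + 0.013) = 7.2429.
r = 7.2429 / 81.71 + 0.013 = 0.08864 + 0.013 = 0.10164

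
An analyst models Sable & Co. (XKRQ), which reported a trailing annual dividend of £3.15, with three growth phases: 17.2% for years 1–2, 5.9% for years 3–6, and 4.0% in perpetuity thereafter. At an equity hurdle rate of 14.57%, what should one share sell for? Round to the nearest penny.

Three-stage DDM. Project D₁…D_6; terminal Gordon value at t=6 with g = 0.04; discount at r = 0.1457.
D_1 = 3.6918
D_2 = 4.3268
D_3 = 4.5821
D_4 = 4.8524
D_5 = 5.1387
D_6 = 5.4419
TV_6 = 5.6596/(0.1457−0.04) = 53.5436
P₀ = Σ Dₜ/(1+r)ᵗ + TV_6/(1+r)^6 = 41.0656

£41.07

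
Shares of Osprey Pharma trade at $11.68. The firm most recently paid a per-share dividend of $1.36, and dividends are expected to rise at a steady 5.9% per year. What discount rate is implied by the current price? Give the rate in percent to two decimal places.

Rearranging the constant-growth DDM: r = D₁/P₀ + g.
D₁ = 1.36 × (1 + 0.059) = 1.4402.
r = 1.4402 / 11.68 + 0.059 = 0.12331 + 0.059 = 0.18231

18.23%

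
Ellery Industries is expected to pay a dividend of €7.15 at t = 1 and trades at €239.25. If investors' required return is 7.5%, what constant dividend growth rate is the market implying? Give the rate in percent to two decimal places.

From P₀ = D₁/(r − g), the implied growth is g = r − D₁/P₀.
g = 0.075 − 7.15/239.25 = 0.075 − 0.02989 = 0.04511

4.51%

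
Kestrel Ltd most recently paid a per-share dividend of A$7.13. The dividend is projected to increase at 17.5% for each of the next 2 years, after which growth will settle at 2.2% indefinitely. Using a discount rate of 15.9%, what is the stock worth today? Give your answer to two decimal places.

Two-stage DDM. Project D₁…D_2 at 0.175, terminal growth 0.022, discount at r = 0.159.
D_1 = 8.3778
D_2 = 9.8439
Terminal value at t=2: TV = D_3/(r−g) = 10.0604/(0.159−0.022) = 73.4337
P₀ = 8.3778/(1+0.159)^1 + 9.8439/(1+0.159)^2 + 73.4337/(1+0.159)^2 = 69.2241

A$69.22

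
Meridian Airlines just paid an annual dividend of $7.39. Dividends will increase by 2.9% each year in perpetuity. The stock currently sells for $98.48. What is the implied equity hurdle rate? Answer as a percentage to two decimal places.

Rearranging the constant-growth DDM: r = D₁/P₀ + g.
D₁ = 7.39 × (1 + 0.029) = 7.6043.
r = 7.6043 / 98.48 + 0.029 = 0.07722 + 0.029 = 0.10622

10.62%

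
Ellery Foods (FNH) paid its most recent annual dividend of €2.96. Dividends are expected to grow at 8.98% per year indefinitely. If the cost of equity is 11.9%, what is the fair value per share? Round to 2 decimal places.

Gordon growth model: P₀ = D₁/(r − g). D₁ = 2.96 × (1 + 0.0898) = 3.2258.
P₀ = 3.2258 / (0.119 − 0.0898) = 3.2258 / 0.0292 = 110.4729

€110.47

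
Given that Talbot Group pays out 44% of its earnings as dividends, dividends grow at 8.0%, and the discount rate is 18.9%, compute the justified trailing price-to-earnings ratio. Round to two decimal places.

4.36

Justified trailing P/E = b(1+g)/(r−g) = 0.44×(1+0.08)/(0.189−0.08) = 4.3596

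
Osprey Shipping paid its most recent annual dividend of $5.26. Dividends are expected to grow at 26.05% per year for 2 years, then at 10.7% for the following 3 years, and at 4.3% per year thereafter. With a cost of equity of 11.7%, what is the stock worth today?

Three-stage DDM. Project D₁…D_5; terminal Gordon value at t=5 with g = 0.043; discount at r = 0.117.
D_1 = 6.6302
D_2 = 8.3574
D_3 = 9.2516
D_4 = 10.2416
D_5 = 11.3374
TV_5 = 11.8249/(0.117−0.043) = 159.7964
P₀ = Σ Dₜ/(1+r)ᵗ + TV_5/(1+r)^5 = 124.2683

$124.27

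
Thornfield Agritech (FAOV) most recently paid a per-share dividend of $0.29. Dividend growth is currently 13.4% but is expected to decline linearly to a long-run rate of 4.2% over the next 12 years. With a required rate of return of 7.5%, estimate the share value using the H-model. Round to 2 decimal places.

H-model: P₀ = D₀[(1+g_L) + H(g_S−g_L)]/(r−g_L), with H = 12/2 = 6.
P₀ = 0.29 × [(1+0.042) + 6×(0.134−0.042)] / (0.075−0.042)
   = 0.29 × 1.5940 / 0.033 = 14.0079

$14.01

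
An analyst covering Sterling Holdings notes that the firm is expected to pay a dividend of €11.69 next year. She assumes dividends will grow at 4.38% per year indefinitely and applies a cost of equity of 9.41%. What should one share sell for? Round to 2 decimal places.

€232.41

Gordon growth model: P₀ = D₁/(r − g), with D₁ = 11.69 given directly.
P₀ = 11.6900 / (0.0941 − 0.0438) = 11.6900 / 0.0503 = 232.4056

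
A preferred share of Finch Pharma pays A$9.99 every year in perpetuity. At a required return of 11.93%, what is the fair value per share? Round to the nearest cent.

A$83.74

Zero-growth DDM (perpetuity): P₀ = D/r = 9.99 / 0.1193 = 83.7385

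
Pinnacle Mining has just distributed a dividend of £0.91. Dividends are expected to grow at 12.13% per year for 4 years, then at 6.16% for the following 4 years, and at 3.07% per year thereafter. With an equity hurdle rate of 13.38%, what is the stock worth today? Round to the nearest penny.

£13.19

Three-stage DDM. Project D₁…D_8; terminal Gordon value at t=8 with g = 0.0307; discount at r = 0.1338.
D_1 = 1.0204
D_2 = 1.1442
D_3 = 1.2829
D_4 = 1.4386
D_5 = 1.5272
D_6 = 1.6213
D_7 = 1.7211
D_8 = 1.8271
TV_8 = 1.8832/(0.1338−0.0307) = 18.2661
P₀ = Σ Dₜ/(1+r)ᵗ + TV_8/(1+r)^8 = 13.1916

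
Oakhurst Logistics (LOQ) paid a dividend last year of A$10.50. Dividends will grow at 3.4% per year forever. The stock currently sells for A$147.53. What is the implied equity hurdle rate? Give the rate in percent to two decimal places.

10.76%

Rearranging the constant-growth DDM: r = D₁/P₀ + g.
D₁ = 10.50 × (1 + 0.034) = 10.8570.
r = 10.8570 / 147.53 + 0.034 = 0.07359 + 0.034 = 0.10759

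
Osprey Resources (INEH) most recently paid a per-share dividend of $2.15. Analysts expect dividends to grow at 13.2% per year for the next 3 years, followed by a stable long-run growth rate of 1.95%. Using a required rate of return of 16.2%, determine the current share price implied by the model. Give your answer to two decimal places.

$20.34

Two-stage DDM. Project D₁…D_3 at 0.132, terminal growth 0.0195, discount at r = 0.162.
D_1 = 2.4338
D_2 = 2.7551
D_3 = 3.1187
Terminal value at t=3: TV = D_4/(r−g) = 3.1795/(0.162−0.0195) = 22.3126
P₀ = 2.4338/(1+0.162)^1 + 2.7551/(1+0.162)^2 + 3.1187/(1+0.162)^3 + 22.3126/(1+0.162)^3 = 20.3437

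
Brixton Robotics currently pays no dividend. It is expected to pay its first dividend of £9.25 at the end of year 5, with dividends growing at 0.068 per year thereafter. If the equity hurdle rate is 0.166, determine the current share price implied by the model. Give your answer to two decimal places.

£51.06

Deferred-dividend DDM. At t=4 the remaining stream is a growing perpetuity with first payment D_5 = 9.25.
V_4 = D_5/(r−g) = 9.25/(0.166−0.068) = 94.3878
P₀ = V_4/(1+r)^4 = 94.3878/(1+0.166)^4 = 51.0648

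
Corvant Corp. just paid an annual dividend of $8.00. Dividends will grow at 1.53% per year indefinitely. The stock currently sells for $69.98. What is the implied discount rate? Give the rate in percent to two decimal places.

13.14%

Rearranging the constant-growth DDM: r = D₁/P₀ + g.
D₁ = 8.00 × (1 + 0.0153) = 8.1224.
r = 8.1224 / 69.98 + 0.0153 = 0.11607 + 0.0153 = 0.13137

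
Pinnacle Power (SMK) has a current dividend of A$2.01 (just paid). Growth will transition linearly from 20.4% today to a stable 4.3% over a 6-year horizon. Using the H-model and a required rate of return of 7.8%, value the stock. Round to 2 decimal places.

A$87.64

H-model: P₀ = D₀[(1+g_L) + H(g_S−g_L)]/(r−g_L), with H = 6/2 = 3.
P₀ = 2.01 × [(1+0.043) + 3×(0.204−0.043)] / (0.078−0.043)
   = 2.01 × 1.5260 / 0.035 = 87.6360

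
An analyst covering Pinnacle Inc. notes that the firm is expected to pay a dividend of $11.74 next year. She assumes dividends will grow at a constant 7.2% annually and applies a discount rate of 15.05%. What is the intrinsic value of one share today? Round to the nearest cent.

$149.55

Gordon growth model: P₀ = D₁/(r − g), with D₁ = 11.74 given directly.
P₀ = 11.7400 / (0.1505 − 0.072) = 11.7400 / 0.0785 = 149.5541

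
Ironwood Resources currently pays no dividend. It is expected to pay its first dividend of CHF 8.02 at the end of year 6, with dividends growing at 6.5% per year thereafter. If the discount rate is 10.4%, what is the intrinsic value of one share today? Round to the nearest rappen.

CHF 125.39

Deferred-dividend DDM. At t=5 the remaining stream is a growing perpetuity with first payment D_6 = 8.02.
V_5 = D_6/(r−g) = 8.02/(0.104−0.065) = 205.6410
P₀ = V_5/(1+r)^5 = 205.6410/(1+0.104)^5 = 125.3904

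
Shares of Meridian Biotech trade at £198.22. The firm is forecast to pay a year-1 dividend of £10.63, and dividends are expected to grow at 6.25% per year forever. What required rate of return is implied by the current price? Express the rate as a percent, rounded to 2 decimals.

11.61%

Rearranging the constant-growth DDM: r = D₁/P₀ + g.
r = 10.6300 / 198.22 + 0.0625 = 0.05363 + 0.0625 = 0.11613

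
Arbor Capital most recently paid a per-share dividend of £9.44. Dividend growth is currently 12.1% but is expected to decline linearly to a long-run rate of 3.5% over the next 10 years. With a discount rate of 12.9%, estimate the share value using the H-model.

H-model: P₀ = D₀[(1+g_L) + H(g_S−g_L)]/(r−g_L), with H = 10/2 = 5.
P₀ = 9.44 × [(1+0.035) + 5×(0.121−0.035)] / (0.129−0.035)
   = 9.44 × 1.4650 / 0.094 = 147.1234

£147.12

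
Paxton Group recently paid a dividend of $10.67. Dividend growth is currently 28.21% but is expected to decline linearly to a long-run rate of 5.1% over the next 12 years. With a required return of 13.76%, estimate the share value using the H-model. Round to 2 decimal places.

H-model: P₀ = D₀[(1+g_L) + H(g_S−g_L)]/(r−g_L), with H = 12/2 = 6.
P₀ = 10.67 × [(1+0.051) + 6×(0.2821−0.051)] / (0.1376−0.051)
   = 10.67 × 2.4376 / 0.0866 = 300.3371

$300.34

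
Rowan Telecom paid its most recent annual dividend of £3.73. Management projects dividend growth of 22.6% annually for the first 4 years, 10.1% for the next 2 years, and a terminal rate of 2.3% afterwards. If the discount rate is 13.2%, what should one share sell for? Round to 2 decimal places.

Three-stage DDM. Project D₁…D_6; terminal Gordon value at t=6 with g = 0.023; discount at r = 0.132.
D_1 = 4.5730
D_2 = 5.6065
D_3 = 6.8735
D_4 = 8.4270
D_5 = 9.2781
D_6 = 10.2152
TV_6 = 10.4501/(0.132−0.023) = 95.8726
P₀ = Σ Dₜ/(1+r)ᵗ + TV_6/(1+r)^6 = 73.6950

£73.69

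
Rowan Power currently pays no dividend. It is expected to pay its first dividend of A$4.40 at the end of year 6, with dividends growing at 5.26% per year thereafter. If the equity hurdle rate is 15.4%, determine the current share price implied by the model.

Deferred-dividend DDM. At t=5 the remaining stream is a growing perpetuity with first payment D_6 = 4.40.
V_5 = D_6/(r−g) = 4.40/(0.154−0.0526) = 43.3925
P₀ = V_5/(1+r)^5 = 43.3925/(1+0.154)^5 = 21.2024

A$21.20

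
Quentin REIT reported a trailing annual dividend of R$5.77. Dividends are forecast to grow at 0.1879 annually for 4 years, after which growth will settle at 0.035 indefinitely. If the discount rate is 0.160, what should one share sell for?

Two-stage DDM. Project D₁…D_4 at 0.1879, terminal growth 0.035, discount at r = 0.16.
D_1 = 6.8542
D_2 = 8.1421
D_3 = 9.6720
D_4 = 11.4893
Terminal value at t=4: TV = D_5/(r−g) = 11.8915/(0.16−0.035) = 95.1318
P₀ = 6.8542/(1+0.16)^1 + 8.1421/(1+0.16)^2 + 9.6720/(1+0.16)^3 + 11.4893/(1+0.16)^4 + 95.1318/(1+0.16)^4 = 77.0420

R$77.04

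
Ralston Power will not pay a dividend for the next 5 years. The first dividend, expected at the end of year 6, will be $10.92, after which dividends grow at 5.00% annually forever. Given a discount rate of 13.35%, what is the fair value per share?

$69.89

Deferred-dividend DDM. At t=5 the remaining stream is a growing perpetuity with first payment D_6 = 10.92.
V_5 = D_6/(r−g) = 10.92/(0.1335−0.05) = 130.7784
P₀ = V_5/(1+r)^5 = 130.7784/(1+0.1335)^5 = 69.8922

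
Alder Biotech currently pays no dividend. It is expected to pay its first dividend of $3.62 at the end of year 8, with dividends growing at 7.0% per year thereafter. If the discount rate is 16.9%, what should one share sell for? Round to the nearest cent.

Deferred-dividend DDM. At t=7 the remaining stream is a growing perpetuity with first payment D_8 = 3.62.
V_7 = D_8/(r−g) = 3.62/(0.169−0.07) = 36.5657
P₀ = V_7/(1+r)^7 = 36.5657/(1+0.169)^7 = 12.2567

$12.26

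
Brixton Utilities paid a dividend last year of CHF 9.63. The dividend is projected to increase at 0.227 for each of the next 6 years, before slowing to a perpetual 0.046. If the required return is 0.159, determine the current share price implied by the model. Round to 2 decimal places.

Two-stage DDM. Project D₁…D_6 at 0.227, terminal growth 0.046, discount at r = 0.159.
D_1 = 11.8160
D_2 = 14.4982
D_3 = 17.7893
D_4 = 21.8275
D_5 = 26.7824
D_6 = 32.8620
Terminal value at t=6: TV = D_7/(r−g) = 34.3736/(0.159−0.046) = 304.1914
P₀ = 11.8160/(1+0.159)^1 + 14.4982/(1+0.159)^2 + 17.7893/(1+0.159)^3 + 21.8275/(1+0.159)^4 + 26.7824/(1+0.159)^5 + 32.8620/(1+0.159)^6 + 304.1914/(1+0.159)^6 = 196.3766

CHF 196.38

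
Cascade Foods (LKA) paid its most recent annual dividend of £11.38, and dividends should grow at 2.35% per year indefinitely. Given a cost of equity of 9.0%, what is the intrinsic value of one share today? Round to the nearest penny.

£175.15

Gordon growth model: P₀ = D₁/(r − g). D₁ = 11.38 × (1 + 0.0235) = 11.6474.
P₀ = 11.6474 / (0.09 − 0.0235) = 11.6474 / 0.0665 = 175.1493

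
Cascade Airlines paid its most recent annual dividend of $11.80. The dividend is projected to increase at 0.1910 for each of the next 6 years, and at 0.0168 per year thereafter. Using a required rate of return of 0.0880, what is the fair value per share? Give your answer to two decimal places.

Two-stage DDM. Project D₁…D_6 at 0.191, terminal growth 0.0168, discount at r = 0.088.
D_1 = 14.0538
D_2 = 16.7381
D_3 = 19.9350
D_4 = 23.7426
D_5 = 28.2775
D_6 = 33.6785
Terminal value at t=6: TV = D_7/(r−g) = 34.2443/(0.088−0.0168) = 480.9591
P₀ = 14.0538/(1+0.088)^1 + 16.7381/(1+0.088)^2 + 19.9350/(1+0.088)^3 + 23.7426/(1+0.088)^4 + 28.2775/(1+0.088)^5 + 33.6785/(1+0.088)^6 + 480.9591/(1+0.088)^6 = 388.2891

$388.29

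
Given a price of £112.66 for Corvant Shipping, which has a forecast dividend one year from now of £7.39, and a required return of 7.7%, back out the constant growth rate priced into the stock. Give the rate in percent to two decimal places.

1.14%

From P₀ = D₁/(r − g), the implied growth is g = r − D₁/P₀.
g = 0.077 − 7.39/112.66 = 0.077 − 0.06560 = 0.01140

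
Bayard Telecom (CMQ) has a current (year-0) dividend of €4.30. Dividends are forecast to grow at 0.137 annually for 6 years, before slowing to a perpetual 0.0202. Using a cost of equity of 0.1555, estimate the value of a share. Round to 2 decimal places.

€53.82

Two-stage DDM. Project D₁…D_6 at 0.137, terminal growth 0.0202, discount at r = 0.1555.
D_1 = 4.8891
D_2 = 5.5589
D_3 = 6.3205
D_4 = 7.1864
D_5 = 8.1709
D_6 = 9.2903
Terminal value at t=6: TV = D_7/(r−g) = 9.4780/(0.1555−0.0202) = 70.0517
P₀ = 4.8891/(1+0.1555)^1 + 5.5589/(1+0.1555)^2 + 6.3205/(1+0.1555)^3 + 7.1864/(1+0.1555)^4 + 8.1709/(1+0.1555)^5 + 9.2903/(1+0.1555)^6 + 70.0517/(1+0.1555)^6 = 53.8228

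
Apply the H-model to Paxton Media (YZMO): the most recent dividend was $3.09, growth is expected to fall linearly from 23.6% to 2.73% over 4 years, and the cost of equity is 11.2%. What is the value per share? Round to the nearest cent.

$52.71

H-model: P₀ = D₀[(1+g_L) + H(g_S−g_L)]/(r−g_L), with H = 4/2 = 2.
P₀ = 3.09 × [(1+0.0273) + 2×(0.236−0.0273)] / (0.112−0.0273)
   = 3.09 × 1.4447 / 0.0847 = 52.7051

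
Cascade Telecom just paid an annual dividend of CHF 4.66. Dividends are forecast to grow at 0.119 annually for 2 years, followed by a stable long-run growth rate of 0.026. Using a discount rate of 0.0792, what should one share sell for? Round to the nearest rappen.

Two-stage DDM. Project D₁…D_2 at 0.119, terminal growth 0.026, discount at r = 0.0792.
D_1 = 5.2145
D_2 = 5.8351
Terminal value at t=2: TV = D_3/(r−g) = 5.9868/(0.0792−0.026) = 112.5335
P₀ = 5.2145/(1+0.0792)^1 + 5.8351/(1+0.0792)^2 + 112.5335/(1+0.0792)^2 = 106.4643

CHF 106.46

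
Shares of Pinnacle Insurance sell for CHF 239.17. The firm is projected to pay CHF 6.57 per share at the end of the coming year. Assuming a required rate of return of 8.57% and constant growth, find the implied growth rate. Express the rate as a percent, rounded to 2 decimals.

From P₀ = D₁/(r − g), the implied growth is g = r − D₁/P₀.
g = 0.0857 − 6.57/239.17 = 0.0857 − 0.02747 = 0.05823

5.82%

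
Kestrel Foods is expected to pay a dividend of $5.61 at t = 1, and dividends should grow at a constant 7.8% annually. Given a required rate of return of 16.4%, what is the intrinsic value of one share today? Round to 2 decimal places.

Gordon growth model: P₀ = D₁/(r − g), with D₁ = 5.61 given directly.
P₀ = 5.6100 / (0.164 − 0.078) = 5.6100 / 0.086 = 65.2326

$65.23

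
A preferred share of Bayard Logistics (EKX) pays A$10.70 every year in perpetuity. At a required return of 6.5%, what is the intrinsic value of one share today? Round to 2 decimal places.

A$164.62

Zero-growth DDM (perpetuity): P₀ = D/r = 10.70 / 0.065 = 164.6154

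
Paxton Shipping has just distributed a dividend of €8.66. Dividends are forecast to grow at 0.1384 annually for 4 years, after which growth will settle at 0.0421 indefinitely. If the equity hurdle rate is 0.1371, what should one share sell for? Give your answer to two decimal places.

€130.17

Two-stage DDM. Project D₁…D_4 at 0.1384, terminal growth 0.0421, discount at r = 0.1371.
D_1 = 9.8585
D_2 = 11.2230
D_3 = 12.7762
D_4 = 14.5445
Terminal value at t=4: TV = D_5/(r−g) = 15.1568/(0.1371−0.0421) = 159.5450
P₀ = 9.8585/(1+0.1371)^1 + 11.2230/(1+0.1371)^2 + 12.7762/(1+0.1371)^3 + 14.5445/(1+0.1371)^4 + 159.5450/(1+0.1371)^4 = 130.1699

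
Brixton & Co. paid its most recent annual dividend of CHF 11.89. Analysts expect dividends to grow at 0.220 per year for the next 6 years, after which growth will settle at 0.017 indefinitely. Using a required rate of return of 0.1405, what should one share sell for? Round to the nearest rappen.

CHF 237.61

Two-stage DDM. Project D₁…D_6 at 0.22, terminal growth 0.017, discount at r = 0.1405.
D_1 = 14.5058
D_2 = 17.6971
D_3 = 21.5904
D_4 = 26.3403
D_5 = 32.1352
D_6 = 39.2049
Terminal value at t=6: TV = D_7/(r−g) = 39.8714/(0.1405−0.017) = 322.8456
P₀ = 14.5058/(1+0.1405)^1 + 17.6971/(1+0.1405)^2 + 21.5904/(1+0.1405)^3 + 26.3403/(1+0.1405)^4 + 32.1352/(1+0.1405)^5 + 39.2049/(1+0.1405)^6 + 322.8456/(1+0.1405)^6 = 237.6116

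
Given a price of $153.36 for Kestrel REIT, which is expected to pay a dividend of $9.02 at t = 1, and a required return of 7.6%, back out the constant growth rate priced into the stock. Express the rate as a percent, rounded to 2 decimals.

From P₀ = D₁/(r − g), the implied growth is g = r − D₁/P₀.
g = 0.076 − 9.02/153.36 = 0.076 − 0.05882 = 0.01718

1.72%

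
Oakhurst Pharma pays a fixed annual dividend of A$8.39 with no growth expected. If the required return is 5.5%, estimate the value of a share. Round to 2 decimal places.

Zero-growth DDM (perpetuity): P₀ = D/r = 8.39 / 0.055 = 152.5455

A$152.55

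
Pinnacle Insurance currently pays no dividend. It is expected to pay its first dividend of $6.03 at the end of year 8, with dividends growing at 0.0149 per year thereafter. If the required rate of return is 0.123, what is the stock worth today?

$24.76

Deferred-dividend DDM. At t=7 the remaining stream is a growing perpetuity with first payment D_8 = 6.03.
V_7 = D_8/(r−g) = 6.03/(0.123−0.0149) = 55.7817
P₀ = V_7/(1+r)^7 = 55.7817/(1+0.123)^7 = 24.7647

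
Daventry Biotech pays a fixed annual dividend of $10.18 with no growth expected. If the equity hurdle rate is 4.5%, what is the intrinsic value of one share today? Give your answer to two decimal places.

Zero-growth DDM (perpetuity): P₀ = D/r = 10.18 / 0.045 = 226.2222

$226.22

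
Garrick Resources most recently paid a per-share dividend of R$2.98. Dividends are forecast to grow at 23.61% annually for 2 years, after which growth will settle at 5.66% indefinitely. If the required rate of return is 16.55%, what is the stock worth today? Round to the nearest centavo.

R$39.03

Two-stage DDM. Project D₁…D_2 at 0.2361, terminal growth 0.0566, discount at r = 0.1655.
D_1 = 3.6836
D_2 = 4.5533
Terminal value at t=2: TV = D_3/(r−g) = 4.8110/(0.1655−0.0566) = 44.1780
P₀ = 3.6836/(1+0.1655)^1 + 4.5533/(1+0.1655)^2 + 44.1780/(1+0.1655)^2 = 39.0348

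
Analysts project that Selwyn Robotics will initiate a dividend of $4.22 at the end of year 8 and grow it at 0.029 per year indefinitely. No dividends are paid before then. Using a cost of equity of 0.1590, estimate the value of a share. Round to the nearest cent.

$11.56

Deferred-dividend DDM. At t=7 the remaining stream is a growing perpetuity with first payment D_8 = 4.22.
V_7 = D_8/(r−g) = 4.22/(0.159−0.029) = 32.4615
P₀ = V_7/(1+r)^7 = 32.4615/(1+0.159)^7 = 11.5554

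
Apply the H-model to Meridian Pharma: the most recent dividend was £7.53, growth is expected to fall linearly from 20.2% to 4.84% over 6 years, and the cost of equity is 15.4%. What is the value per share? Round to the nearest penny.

H-model: P₀ = D₀[(1+g_L) + H(g_S−g_L)]/(r−g_L), with H = 6/2 = 3.
P₀ = 7.53 × [(1+0.0484) + 3×(0.202−0.0484)] / (0.154−0.0484)
   = 7.53 × 1.5092 / 0.1056 = 107.6163

£107.62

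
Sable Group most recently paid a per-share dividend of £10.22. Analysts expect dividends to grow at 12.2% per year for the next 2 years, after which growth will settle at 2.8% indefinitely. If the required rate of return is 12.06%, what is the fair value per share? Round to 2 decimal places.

£134.22

Two-stage DDM. Project D₁…D_2 at 0.122, terminal growth 0.028, discount at r = 0.1206.
D_1 = 11.4668
D_2 = 12.8658
Terminal value at t=2: TV = D_3/(r−g) = 13.2260/(0.1206−0.028) = 142.8298
P₀ = 11.4668/(1+0.1206)^1 + 12.8658/(1+0.1206)^2 + 142.8298/(1+0.1206)^2 = 134.2194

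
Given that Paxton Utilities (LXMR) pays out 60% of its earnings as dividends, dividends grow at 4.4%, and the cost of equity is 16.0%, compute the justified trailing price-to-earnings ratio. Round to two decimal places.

5.40

Justified trailing P/E = b(1+g)/(r−g) = 0.60×(1+0.044)/(0.16−0.044) = 5.4000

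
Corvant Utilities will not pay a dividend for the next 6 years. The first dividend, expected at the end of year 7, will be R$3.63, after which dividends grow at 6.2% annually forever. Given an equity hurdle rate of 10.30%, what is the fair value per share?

R$49.17

Deferred-dividend DDM. At t=6 the remaining stream is a growing perpetuity with first payment D_7 = 3.63.
V_6 = D_7/(r−g) = 3.63/(0.103−0.062) = 88.5366
P₀ = V_6/(1+r)^6 = 88.5366/(1+0.103)^6 = 49.1665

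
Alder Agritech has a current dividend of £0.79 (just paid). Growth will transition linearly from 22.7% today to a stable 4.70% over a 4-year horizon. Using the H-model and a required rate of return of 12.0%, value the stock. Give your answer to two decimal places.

£15.23

H-model: P₀ = D₀[(1+g_L) + H(g_S−g_L)]/(r−g_L), with H = 4/2 = 2.
P₀ = 0.79 × [(1+0.047) + 2×(0.227−0.047)] / (0.12−0.047)
   = 0.79 × 1.4070 / 0.073 = 15.2264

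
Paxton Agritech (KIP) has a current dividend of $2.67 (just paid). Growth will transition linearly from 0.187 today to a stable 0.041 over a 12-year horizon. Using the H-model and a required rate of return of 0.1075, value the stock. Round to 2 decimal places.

H-model: P₀ = D₀[(1+g_L) + H(g_S−g_L)]/(r−g_L), with H = 12/2 = 6.
P₀ = 2.67 × [(1+0.041) + 6×(0.187−0.041)] / (0.1075−0.041)
   = 2.67 × 1.9170 / 0.0665 = 76.9683

$76.97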